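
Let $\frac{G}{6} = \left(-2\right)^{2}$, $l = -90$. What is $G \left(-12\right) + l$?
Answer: $-378$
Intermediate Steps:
$G = 24$ ($G = 6 \left(-2\right)^{2} = 6 \cdot 4 = 24$)
$G \left(-12\right) + l = 24 \left(-12\right) - 90 = -288 - 90 = -378$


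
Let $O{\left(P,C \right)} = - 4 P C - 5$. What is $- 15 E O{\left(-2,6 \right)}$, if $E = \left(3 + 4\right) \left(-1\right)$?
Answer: $4515$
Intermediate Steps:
$O{\left(P,C \right)} = -5 - 4 C P$ ($O{\left(P,C \right)} = - 4 C P - 5 = -5 - 4 C P$)
$E = -7$ ($E = 7 \left(-1\right) = -7$)
$- 15 E O{\left(-2,6 \right)} = \left(-15\right) \left(-7\right) \left(-5 - 24 \left(-2\right)\right) = 105 \left(-5 + 48\right) = 105 \cdot 43 = 4515$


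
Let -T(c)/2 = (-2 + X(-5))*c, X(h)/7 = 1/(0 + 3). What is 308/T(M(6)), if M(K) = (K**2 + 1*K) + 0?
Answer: -11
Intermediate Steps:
X(h) = 7/3 (X(h) = 7/(0 + 3) = 7/3)
M(K) = K + K**2 (M(K) = (K**2 + K) + 0 = (K + K**2) + 0 = K + K**2)
T(c) = -2*c/3 (T(c) = -2*(-2 + 7/3)*c = -2*c/3)
308/T(M(6)) = 308/((-4*(1 + 6))) = 308/((-4*7)) = 308/((-2/3*42)) = 308/(-28) = 308*(-1/28) = -11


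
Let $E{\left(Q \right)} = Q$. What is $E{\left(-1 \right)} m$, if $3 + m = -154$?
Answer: $157$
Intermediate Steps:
$m = -157$ ($m = -3 - 154 = -157$)
$E{\left(-1 \right)} m = \left(-1\right) \left(-157\right) = 157$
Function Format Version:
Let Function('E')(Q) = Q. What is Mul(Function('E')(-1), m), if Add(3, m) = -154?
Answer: 157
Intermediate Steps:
m = -157 (m = Add(-3, -154) = -157)
Mul(Function('E')(-1), m) = Mul(-1, -157) = 157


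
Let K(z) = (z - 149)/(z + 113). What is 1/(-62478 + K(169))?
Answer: -141/8809388 ≈ -1.6006e-5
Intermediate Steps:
K(z) = (-149 + z)/(113 + z)
1/(-62478 + K(169)) = 1/(-62478 + (-149 + 169)/(113 + 169)) = 1/(-62478 + 20/282) = 1/(-62478 + (1/282)*20) = 1/(-62478 + 10/141) = 1/(-8809388/141) = -141/8809388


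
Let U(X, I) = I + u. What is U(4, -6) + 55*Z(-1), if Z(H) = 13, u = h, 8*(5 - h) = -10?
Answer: 2861/4 ≈ 715.25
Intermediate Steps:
h = 25/4 (h = 5 - ⅛*(-10) = 5 + 5/4 = 25/4 ≈ 6.2500)
u = 25/4 ≈ 6.2500
U(X, I) = 25/4 + I (U(X, I) = I + 25/4 = 25/4 + I)
U(4, -6) + 55*Z(-1) = (25/4 - 6) + 55*13 = ¼ + 715 = 2861/4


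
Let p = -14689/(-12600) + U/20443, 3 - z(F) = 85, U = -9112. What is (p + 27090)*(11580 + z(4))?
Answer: 40116961442217223/128790900 ≈ 3.1149e+8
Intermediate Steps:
z(F) = -82 (z(F) = 3 - 1*85 = 3 - 85 = -82)
p = 185476027/257581800 (p = -14689/(-12600) - 9112/20443 = -14689*(-1/12600) - 9112*1/20443 = 14689/12600 - 9112/20443 = 185476027/257581800 ≈ 0.72007)
(p + 27090)*(11580 + z(4)) = (185476027/257581800 + 27090)*(11580 - 82) = (6978076438027/257581800)*11498 = 40116961442217223/128790900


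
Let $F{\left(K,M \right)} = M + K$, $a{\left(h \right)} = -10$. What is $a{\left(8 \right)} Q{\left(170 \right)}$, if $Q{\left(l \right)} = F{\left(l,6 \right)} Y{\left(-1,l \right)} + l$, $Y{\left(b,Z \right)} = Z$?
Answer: $-300900$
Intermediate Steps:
$F{\left(K,M \right)} = K + M$
$Q{\left(l \right)} = l + l \left(6 + l\right)$ ($Q{\left(l \right)} = \left(l + 6\right) l + l = \left(6 + l\right) l + l = l \left(6 + l\right) + l = l + l \left(6 + l\right)$)
$a{\left(8 \right)} Q{\left(170 \right)} = - 10 \cdot 170 \left(7 + 170\right) = - 10 \cdot 170 \cdot 177 = \left(-10\right) 30090 = -300900$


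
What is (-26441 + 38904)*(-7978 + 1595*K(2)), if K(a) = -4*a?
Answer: -258457694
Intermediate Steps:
(-26441 + 38904)*(-7978 + 1595*K(2)) = (-26441 + 38904)*(-7978 + 1595*(-4*2)) = 12463*(-7978 + 1595*(-8)) = 12463*(-7978 - 12760) = 12463*(-20738) = -258457694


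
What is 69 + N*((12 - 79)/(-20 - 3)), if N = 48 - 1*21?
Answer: 3396/23 ≈ 147.65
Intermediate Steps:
N = 27 (N = 48 - 21 = 27)
69 + N*((12 - 79)/(-20 - 3)) = 69 + 27*((12 - 79)/(-20 - 3)) = 69 + 27*(-67/(-23)) = 69 + 27*(-67*(-1/23)) = 69 + 27*(67/23) = 69 + 1809/23 = 3396/23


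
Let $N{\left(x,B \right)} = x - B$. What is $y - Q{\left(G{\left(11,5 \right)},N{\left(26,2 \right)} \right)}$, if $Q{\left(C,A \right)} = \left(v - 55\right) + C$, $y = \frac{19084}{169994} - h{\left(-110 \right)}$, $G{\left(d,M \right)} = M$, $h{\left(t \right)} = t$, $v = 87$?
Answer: $\frac{6214323}{84997} \approx 73.112$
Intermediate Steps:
$y = \frac{9359212}{84997}$ ($y = \frac{19084}{169994} - -110 = 19084 \cdot \frac{1}{169994} + 110 = \frac{9542}{84997} + 110 = \frac{9359212}{84997} \approx 110.11$)
$Q{\left(C,A \right)} = 32 + C$ ($Q{\left(C,A \right)} = \left(87 - 55\right) + C = 32 + C$)
$y - Q{\left(G{\left(11,5 \right)},N{\left(26,2 \right)} \right)} = \frac{9359212}{84997} - \left(32 + 5\right) = \frac{9359212}{84997} - 37 = \frac{6214323}{84997}$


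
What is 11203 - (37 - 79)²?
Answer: 9439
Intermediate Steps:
11203 - (37 - 79)² = 11203 - 1*(-42)² = 11203 - 1*1764 = 11203 - 1764 = 9439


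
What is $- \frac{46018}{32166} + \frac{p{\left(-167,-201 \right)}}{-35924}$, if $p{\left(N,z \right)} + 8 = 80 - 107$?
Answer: $- \frac{118001773}{82537956} \approx -1.4297$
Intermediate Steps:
$p{\left(N,z \right)} = -35$ ($p{\left(N,z \right)} = -8 + \left(80 - 107\right) = -8 - 27 = -35$)
$- \frac{46018}{32166} + \frac{p{\left(-167,-201 \right)}}{-35924} = - \frac{46018}{32166} - \frac{35}{-35924} = \left(-46018\right) \frac{1}{32166} - - \frac{5}{5132} = - \frac{23009}{16083} + \frac{5}{5132} = - \frac{118001773}{82537956}$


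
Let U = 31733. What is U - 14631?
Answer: 17102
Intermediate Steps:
U - 14631 = 31733 - 14631 = 17102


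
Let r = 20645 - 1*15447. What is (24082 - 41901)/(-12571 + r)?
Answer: 17819/7373 ≈ 2.4168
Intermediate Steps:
r = 5198 (r = 20645 - 15447 = 5198)
(24082 - 41901)/(-12571 + r) = (24082 - 41901)/(-12571 + 5198) = -17819/(-7373) = -17819*(-1/7373) = 17819/7373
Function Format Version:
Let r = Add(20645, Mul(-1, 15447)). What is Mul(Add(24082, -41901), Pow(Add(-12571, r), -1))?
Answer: Rational(17819, 7373) ≈ 2.4168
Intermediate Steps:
r = 5198 (r = Add(20645, -15447) = 5198)
Mul(Add(24082, -41901), Pow(Add(-12571, r), -1)) = Mul(Add(24082, -41901), Pow(Add(-12571, 5198), -1)) = Mul(-17819, Pow(-7373, -1)) = Mul(-17819, Rational(-1, 7373)) = Rational(17819, 7373)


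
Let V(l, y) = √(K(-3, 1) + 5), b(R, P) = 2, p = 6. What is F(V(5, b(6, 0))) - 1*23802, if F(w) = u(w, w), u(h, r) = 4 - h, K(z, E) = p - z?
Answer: -23798 - √14 ≈ -23802.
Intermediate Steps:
K(z, E) = 6 - z
V(l, y) = √14 (V(l, y) = √((6 - 1*(-3)) + 5) = √((6 + 3) + 5) = √(9 + 5) = √14)
F(w) = 4 - w
F(V(5, b(6, 0))) - 1*23802 = (4 - √14) - 1*23802 = (4 - √14) - 23802 = -23798 - √14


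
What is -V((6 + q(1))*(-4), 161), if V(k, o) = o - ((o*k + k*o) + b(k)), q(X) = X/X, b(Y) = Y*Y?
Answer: -8393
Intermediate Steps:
b(Y) = Y²
q(X) = 1
V(k, o) = o - k² - 2*k*o (V(k, o) = o - ((o*k + k*o) + k²) = o - ((k*o + k*o) + k²) = o - (2*k*o + k²) = o - (k² + 2*k*o) = o + (-k² - 2*k*o) = o - k² - 2*k*o)
-V((6 + q(1))*(-4), 161) = -(161 - ((6 + 1)*(-4))² - 2*(6 + 1)*(-4)*161) = -(161 - (7*(-4))² - 2*7*(-4)*161) = -(161 - 1*(-28)² - 2*(-28)*161) = -(161 - 1*784 + 9016) = -(161 - 784 + 9016) = -1*8393 = -8393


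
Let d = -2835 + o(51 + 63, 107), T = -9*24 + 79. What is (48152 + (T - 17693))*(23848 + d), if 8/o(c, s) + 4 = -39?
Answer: 27397473422/43 ≈ 6.3715e+8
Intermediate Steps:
o(c, s) = -8/43 (o(c, s) = 8/(-4 - 39) = 8/(-43) = 8*(-1/43) = -8/43)
T = -137 (T = -216 + 79 = -137)
d = -121913/43 (d = -2835 - 8/43 = -121913/43 ≈ -2835.2)
(48152 + (T - 17693))*(23848 + d) = (48152 + (-137 - 17693))*(23848 - 121913/43) = (48152 - 17830)*(903551/43) = 30322*(903551/43) = 27397473422/43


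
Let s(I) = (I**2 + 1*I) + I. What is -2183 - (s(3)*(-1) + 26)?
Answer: -2194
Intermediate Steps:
s(I) = I**2 + 2*I (s(I) = (I**2 + I) + I = (I + I**2) + I = I**2 + 2*I)
-2183 - (s(3)*(-1) + 26) = -2183 - ((3*(2 + 3))*(-1) + 26) = -2183 - ((3*5)*(-1) + 26) = -2183 - (15*(-1) + 26) = -2183 - (-15 + 26) = -2183 - 1*11 = -2183 - 11 = -2194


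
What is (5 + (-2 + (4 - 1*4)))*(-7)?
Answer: -21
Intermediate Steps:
(5 + (-2 + (4 - 1*4)))*(-7) = (5 + (-2 + (4 - 4)))*(-7) = (5 + (-2 + 0))*(-7) = (5 - 2)*(-7) = 3*(-7) = -21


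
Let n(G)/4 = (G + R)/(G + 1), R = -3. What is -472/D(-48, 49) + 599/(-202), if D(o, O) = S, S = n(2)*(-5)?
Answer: -74503/1010 ≈ -73.765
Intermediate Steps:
n(G) = 4*(-3 + G)/(1 + G) (n(G) = 4*((G - 3)/(G + 1)) = 4*((-3 + G)/(1 + G)) = 4*(-3 + G)/(1 + G))
S = 20/3 (S = (4*(-3 + 2)/(1 + 2))*(-5) = (4*(-1)/3)*(-5) = (4*(1/3)*(-1))*(-5) = -4/3*(-5) = 20/3 ≈ 6.6667)
D(o, O) = 20/3
-472/D(-48, 49) + 599/(-202) = -472/20/3 + 599/(-202) = -472*3/20 + 599*(-1/202) = -354/5 - 599/202 = -74503/1010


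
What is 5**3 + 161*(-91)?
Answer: -14526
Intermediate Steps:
5**3 + 161*(-91) = 125 - 14651 = -14526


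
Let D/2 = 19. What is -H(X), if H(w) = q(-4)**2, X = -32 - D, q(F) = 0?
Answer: 0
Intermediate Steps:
D = 38 (D = 2*19 = 38)
X = -70 (X = -32 - 1*38 = -32 - 38 = -70)
H(w) = 0 (H(w) = 0**2 = 0)
-H(X) = -1*0 = 0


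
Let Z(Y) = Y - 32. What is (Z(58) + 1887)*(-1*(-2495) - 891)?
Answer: 3068452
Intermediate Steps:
Z(Y) = -32 + Y
(Z(58) + 1887)*(-1*(-2495) - 891) = ((-32 + 58) + 1887)*(-1*(-2495) - 891) = (26 + 1887)*(2495 - 891) = 1913*1604 = 3068452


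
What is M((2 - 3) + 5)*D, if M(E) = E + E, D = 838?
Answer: 6704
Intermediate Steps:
M(E) = 2*E
M((2 - 3) + 5)*D = (2*((2 - 3) + 5))*838 = (2*(-1 + 5))*838 = (2*4)*838 = 8*838 = 6704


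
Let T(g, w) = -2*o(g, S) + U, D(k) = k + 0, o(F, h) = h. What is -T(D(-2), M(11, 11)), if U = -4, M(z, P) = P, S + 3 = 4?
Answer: 6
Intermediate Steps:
S = 1 (S = -3 + 4 = 1)
D(k) = k
T(g, w) = -6 (T(g, w) = -2*1 - 4 = -2 - 4 = -6)
-T(D(-2), M(11, 11)) = -1*(-6) = 6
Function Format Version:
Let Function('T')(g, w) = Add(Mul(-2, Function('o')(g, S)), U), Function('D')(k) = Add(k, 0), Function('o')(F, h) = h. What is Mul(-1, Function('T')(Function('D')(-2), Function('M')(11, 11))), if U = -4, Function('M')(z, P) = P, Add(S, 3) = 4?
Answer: 6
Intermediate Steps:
S = 1 (S = Add(-3, 4) = 1)
Function('D')(k) = k
Function('T')(g, w) = -6 (Function('T')(g, w) = Add(Mul(-2, 1), -4) = Add(-2, -4) = -6)
Mul(-1, Function('T')(Function('D')(-2), Function('M')(11, 11))) = Mul(-1, -6) = 6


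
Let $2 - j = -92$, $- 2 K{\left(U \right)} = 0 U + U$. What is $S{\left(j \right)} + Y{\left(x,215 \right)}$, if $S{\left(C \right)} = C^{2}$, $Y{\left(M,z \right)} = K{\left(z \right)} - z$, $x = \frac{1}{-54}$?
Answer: $\frac{17027}{2} \approx 8513.5$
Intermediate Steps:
$K{\left(U \right)} = - \frac{U}{2}$ ($K{\left(U \right)} = - \frac{0 U + U}{2} = - \frac{0 + U}{2} = - \frac{U}{2}$)
$x = - \frac{1}{54} \approx -0.018519$
$Y{\left(M,z \right)} = - \frac{3 z}{2}$ ($Y{\left(M,z \right)} = - \frac{z}{2} - z = - \frac{3 z}{2}$)
$j = 94$ ($j = 2 - -92 = 2 + 92 = 94$)
$S{\left(j \right)} + Y{\left(x,215 \right)} = 94^{2} - \frac{645}{2} = 8836 - \frac{645}{2} = \frac{17027}{2}$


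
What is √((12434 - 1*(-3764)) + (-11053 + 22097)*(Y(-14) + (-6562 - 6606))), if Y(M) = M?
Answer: I*√145565810 ≈ 12065.0*I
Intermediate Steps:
√((12434 - 1*(-3764)) + (-11053 + 22097)*(Y(-14) + (-6562 - 6606))) = √((12434 - 1*(-3764)) + (-11053 + 22097)*(-14 + (-6562 - 6606))) = √((12434 + 3764) + 11044*(-14 - 13168)) = √(16198 + 11044*(-13182)) = √(16198 - 145582008) = √(-145565810) = I*√145565810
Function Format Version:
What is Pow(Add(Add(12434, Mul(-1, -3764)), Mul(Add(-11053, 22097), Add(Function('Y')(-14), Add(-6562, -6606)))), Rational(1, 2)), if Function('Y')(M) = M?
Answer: Mul(I, Pow(145565810, Rational(1, 2))) ≈ Mul(12065., I)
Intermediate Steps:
Pow(Add(Add(12434, Mul(-1, -3764)), Mul(Add(-11053, 22097), Add(Function('Y')(-14), Add(-6562, -6606)))), Rational(1, 2)) = Pow(Add(Add(12434, Mul(-1, -3764)), Mul(Add(-11053, 22097), Add(-14, Add(-6562, -6606)))), Rational(1, 2)) = Pow(Add(Add(12434, 3764), Mul(11044, Add(-14, -13168))), Rational(1, 2)) = Pow(Add(16198, Mul(11044, -13182)), Rational(1, 2)) = Pow(Add(16198, -145582008), Rational(1, 2)) = Pow(-145565810, Rational(1, 2)) = Mul(I, Pow(145565810, Rational(1, 2)))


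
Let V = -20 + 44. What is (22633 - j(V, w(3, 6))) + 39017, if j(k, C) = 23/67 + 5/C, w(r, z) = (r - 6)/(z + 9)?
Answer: 4132202/67 ≈ 61675.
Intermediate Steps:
V = 24
w(r, z) = (-6 + r)/(9 + z)
j(k, C) = 23/67 + 5/C (j(k, C) = 23*(1/67) + 5/C = 23/67 + 5/C)
(22633 - j(V, w(3, 6))) + 39017 = (22633 - (23/67 + 5/(((-6 + 3)/(9 + 6))))) + 39017 = (22633 - (23/67 + 5/((-3/15)))) + 39017 = (22633 - (23/67 + 5/(((1/15)*(-3))))) + 39017 = (22633 - (23/67 + 5/(-1/5))) + 39017 = (22633 - (23/67 + 5*(-5))) + 39017 = (22633 - (23/67 - 25)) + 39017 = (22633 - 1*(-1652/67)) + 39017 = (22633 + 1652/67) + 39017 = 1518063/67 + 39017 = 4132202/67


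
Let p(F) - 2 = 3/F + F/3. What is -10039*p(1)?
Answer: -160624/3 ≈ -53541.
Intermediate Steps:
p(F) = 2 + 3/F + F/3 (p(F) = 2 + (3/F + F/3) = 2 + 3/F + F/3)
-10039*p(1) = -10039*(2 + 3/1 + (1/3)*1) = -10039*(2 + 3*1 + 1/3) = -10039*(2 + 3 + 1/3) = -10039*16/3 = -160624/3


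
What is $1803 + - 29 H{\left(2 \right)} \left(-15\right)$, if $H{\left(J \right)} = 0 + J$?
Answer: $2673$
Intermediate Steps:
$H{\left(J \right)} = J$
$1803 + - 29 H{\left(2 \right)} \left(-15\right) = 1803 + \left(-29\right) 2 \left(-15\right) = 1803 - -870 = 1803 + 870 = 2673$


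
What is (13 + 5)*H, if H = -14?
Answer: -252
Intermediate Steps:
(13 + 5)*H = (13 + 5)*(-14) = 18*(-14) = -252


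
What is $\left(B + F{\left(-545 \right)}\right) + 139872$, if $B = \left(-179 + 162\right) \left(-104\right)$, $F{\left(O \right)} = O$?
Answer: $141095$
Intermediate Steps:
$B = 1768$ ($B = \left(-17\right) \left(-104\right) = 1768$)
$\left(B + F{\left(-545 \right)}\right) + 139872 = \left(1768 - 545\right) + 139872 = 1223 + 139872 = 141095$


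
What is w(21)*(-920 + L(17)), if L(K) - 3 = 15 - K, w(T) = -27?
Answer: 24813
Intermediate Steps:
L(K) = 18 - K (L(K) = 3 + (15 - K) = 18 - K)
w(21)*(-920 + L(17)) = -27*(-920 + (18 - 1*17)) = -27*(-920 + (18 - 17)) = -27*(-920 + 1) = -27*(-919) = 24813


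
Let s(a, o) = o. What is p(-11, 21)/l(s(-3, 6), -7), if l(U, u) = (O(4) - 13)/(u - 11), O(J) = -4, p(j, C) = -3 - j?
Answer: 144/17 ≈ 8.4706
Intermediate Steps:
l(U, u) = -17/(-11 + u) (l(U, u) = (-4 - 13)/(u - 11) = -17/(-11 + u))
p(-11, 21)/l(s(-3, 6), -7) = (-3 - 1*(-11))/((-17/(-11 - 7))) = (-3 + 11)/((-17/(-18))) = 8/((-17*(-1/18))) = 8/(17/18) = 8*(18/17) = 144/17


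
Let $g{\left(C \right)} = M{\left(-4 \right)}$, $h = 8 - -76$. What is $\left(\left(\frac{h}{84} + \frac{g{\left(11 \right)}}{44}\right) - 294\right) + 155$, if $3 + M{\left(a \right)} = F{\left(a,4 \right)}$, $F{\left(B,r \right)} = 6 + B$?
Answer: $- \frac{6073}{44} \approx -138.02$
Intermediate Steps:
$h = 84$ ($h = 8 + 76 = 84$)
$M{\left(a \right)} = 3 + a$ ($M{\left(a \right)} = -3 + \left(6 + a\right) = 3 + a$)
$g{\left(C \right)} = -1$ ($g{\left(C \right)} = 3 - 4 = -1$)
$\left(\left(\frac{h}{84} + \frac{g{\left(11 \right)}}{44}\right) - 294\right) + 155 = \left(\left(\frac{84}{84} - \frac{1}{44}\right) - 294\right) + 155 = \left(\left(84 \cdot \frac{1}{84} - \frac{1}{44}\right) - 294\right) + 155 = \left(\left(1 - \frac{1}{44}\right) - 294\right) + 155 = \left(\frac{43}{44} - 294\right) + 155 = - \frac{12893}{44} + 155 = - \frac{6073}{44}$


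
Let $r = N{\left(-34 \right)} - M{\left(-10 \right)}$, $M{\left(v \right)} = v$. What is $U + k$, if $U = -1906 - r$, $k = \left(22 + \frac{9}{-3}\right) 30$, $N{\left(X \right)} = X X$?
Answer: $-2502$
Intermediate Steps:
$N{\left(X \right)} = X^{2}$
$r = 1166$ ($r = \left(-34\right)^{2} - -10 = 1156 + 10 = 1166$)
$k = 570$ ($k = \left(22 + 9 \left(- \frac{1}{3}\right)\right) 30 = \left(22 - 3\right) 30 = 19 \cdot 30 = 570$)
$U = -3072$ ($U = -1906 - 1166 = -3072$)
$U + k = -3072 + 570 = -2502$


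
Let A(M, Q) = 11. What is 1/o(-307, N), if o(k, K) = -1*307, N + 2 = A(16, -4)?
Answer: -1/307 ≈ -0.0032573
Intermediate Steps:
N = 9 (N = -2 + 11 = 9)
o(k, K) = -307
1/o(-307, N) = 1/(-307) = -1/307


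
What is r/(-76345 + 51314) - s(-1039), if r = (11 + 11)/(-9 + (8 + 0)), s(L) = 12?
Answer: -300350/25031 ≈ -11.999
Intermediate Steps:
r = -22 (r = 22/(-9 + 8) = 22/(-1) = 22*(-1) = -22)
r/(-76345 + 51314) - s(-1039) = -22/(-76345 + 51314) - 1*12 = -22/(-25031) - 12 = -1/25031*(-22) - 12 = 22/25031 - 12 = -300350/25031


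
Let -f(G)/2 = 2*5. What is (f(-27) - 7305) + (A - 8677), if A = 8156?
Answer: -7846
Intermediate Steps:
f(G) = -20 (f(G) = -4*5 = -2*10 = -20)
(f(-27) - 7305) + (A - 8677) = (-20 - 7305) + (8156 - 8677) = -7325 - 521 = -7846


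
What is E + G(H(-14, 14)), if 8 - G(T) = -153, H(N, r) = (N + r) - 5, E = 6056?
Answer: 6217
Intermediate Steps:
H(N, r) = -5 + N + r
G(T) = 161 (G(T) = 8 - 1*(-153) = 8 + 153 = 161)
E + G(H(-14, 14)) = 6056 + 161 = 6217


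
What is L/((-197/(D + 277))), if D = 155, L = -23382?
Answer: 10101024/197 ≈ 51274.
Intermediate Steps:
L/((-197/(D + 277))) = -23382/(-197/(155 + 277)) = -23382/(-197/432) = -23382*(-432/197) = 10101024/197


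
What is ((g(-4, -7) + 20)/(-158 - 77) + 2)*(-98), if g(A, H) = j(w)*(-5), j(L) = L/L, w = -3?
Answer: -8918/47 ≈ -189.74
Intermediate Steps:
j(L) = 1
g(A, H) = -5 (g(A, H) = 1*(-5) = -5)
((g(-4, -7) + 20)/(-158 - 77) + 2)*(-98) = ((-5 + 20)/(-158 - 77) + 2)*(-98) = (15/(-235) + 2)*(-98) = (15*(-1/235) + 2)*(-98) = (-3/47 + 2)*(-98) = (91/47)*(-98) = -8918/47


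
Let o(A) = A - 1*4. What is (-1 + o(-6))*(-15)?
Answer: 165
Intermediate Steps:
o(A) = -4 + A (o(A) = A - 4 = -4 + A)
(-1 + o(-6))*(-15) = (-1 + (-4 - 6))*(-15) = (-1 - 10)*(-15) = -11*(-15) = 165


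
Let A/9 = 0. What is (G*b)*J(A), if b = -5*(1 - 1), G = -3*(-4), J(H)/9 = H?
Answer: 0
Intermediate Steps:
A = 0 (A = 9*0 = 0)
J(H) = 9*H
G = 12
b = 0 (b = -5*0 = 0)
(G*b)*J(A) = (12*0)*(9*0) = 0*0 = 0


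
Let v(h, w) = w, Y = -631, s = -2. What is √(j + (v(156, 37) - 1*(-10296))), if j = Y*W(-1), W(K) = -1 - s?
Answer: 21*√22 ≈ 98.499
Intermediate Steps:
W(K) = 1 (W(K) = -1 - 1*(-2) = -1 + 2 = 1)
j = -631 (j = -631*1 = -631)
√(j + (v(156, 37) - 1*(-10296))) = √(-631 + (37 - 1*(-10296))) = √(-631 + (37 + 10296)) = √(-631 + 10333) = √9702 = 21*√22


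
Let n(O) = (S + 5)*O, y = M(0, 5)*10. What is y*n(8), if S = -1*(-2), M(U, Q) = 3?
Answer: 1680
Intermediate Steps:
S = 2
y = 30 (y = 3*10 = 30)
n(O) = 7*O (n(O) = (2 + 5)*O = 7*O)
y*n(8) = 30*(7*8) = 30*56 = 1680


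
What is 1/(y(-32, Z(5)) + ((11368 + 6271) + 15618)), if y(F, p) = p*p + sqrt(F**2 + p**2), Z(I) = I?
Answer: 33282/1107690475 - sqrt(1049)/1107690475 ≈ 3.0017e-5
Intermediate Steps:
y(F, p) = p**2 + sqrt(F**2 + p**2)
1/(y(-32, Z(5)) + ((11368 + 6271) + 15618)) = 1/((5**2 + sqrt((-32)**2 + 5**2)) + ((11368 + 6271) + 15618)) = 1/((25 + sqrt(1024 + 25)) + (17639 + 15618)) = 1/((25 + sqrt(1049)) + 33257) = 1/(33282 + sqrt(1049))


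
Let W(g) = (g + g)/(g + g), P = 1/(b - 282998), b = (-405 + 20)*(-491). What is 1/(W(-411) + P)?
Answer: 93963/93962 ≈ 1.0000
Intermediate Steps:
b = 189035 (b = -385*(-491) = 189035)
P = -1/93963 (P = 1/(189035 - 282998) = 1/(-93963) = -1/93963 ≈ -1.0642e-5)
W(g) = 1 (W(g) = (2*g)/((2*g)) = (2*g)*(1/(2*g)) = 1)
1/(W(-411) + P) = 1/(1 - 1/93963) = 1/(93962/93963) = 93963/93962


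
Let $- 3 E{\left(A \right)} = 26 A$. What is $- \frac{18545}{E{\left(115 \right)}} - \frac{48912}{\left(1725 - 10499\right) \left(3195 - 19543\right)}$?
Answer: $\frac{199499770791}{10721942062} \approx 18.607$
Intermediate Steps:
$E{\left(A \right)} = - \frac{26 A}{3}$
$- \frac{18545}{E{\left(115 \right)}} - \frac{48912}{\left(1725 - 10499\right) \left(3195 - 19543\right)} = - \frac{18545}{\left(- \frac{26}{3}\right) 115} - \frac{48912}{\left(1725 - 10499\right) \left(3195 - 19543\right)} = - \frac{18545}{- \frac{2990}{3}} - \frac{48912}{\left(-8774\right) \left(-16348\right)} = \left(-18545\right) \left(- \frac{3}{2990}\right) - \frac{48912}{143437352} = \frac{11127}{598} - \frac{6114}{17929669} = \frac{199499770791}{10721942062}$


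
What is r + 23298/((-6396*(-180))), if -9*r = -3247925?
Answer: 69245764883/191880 ≈ 3.6088e+5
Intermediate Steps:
r = 3247925/9 (r = -⅑*(-3247925) = 3247925/9 ≈ 3.6088e+5)
r + 23298/((-6396*(-180))) = 3247925/9 + 23298/((-6396*(-180))) = 3247925/9 + 23298/1151280 = 3247925/9 + 23298*(1/1151280) = 3247925/9 + 3883/191880 = 69245764883/191880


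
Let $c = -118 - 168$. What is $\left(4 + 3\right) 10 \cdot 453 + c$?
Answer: $31424$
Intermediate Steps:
$c = -286$
$\left(4 + 3\right) 10 \cdot 453 + c = \left(4 + 3\right) 10 \cdot 453 - 286 = 7 \cdot 10 \cdot 453 - 286 = 70 \cdot 453 - 286 = 31710 - 286 = 31424$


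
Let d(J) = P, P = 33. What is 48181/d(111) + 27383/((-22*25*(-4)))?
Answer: 9718349/6600 ≈ 1472.5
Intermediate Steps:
d(J) = 33
48181/d(111) + 27383/((-22*25*(-4))) = 48181/33 + 27383/((-22*25*(-4))) = 48181*(1/33) + 27383/((-550*(-4))) = 48181/33 + 27383/2200 = 9718349/6600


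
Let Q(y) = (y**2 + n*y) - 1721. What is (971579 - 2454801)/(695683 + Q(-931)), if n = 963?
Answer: -57047/25545 ≈ -2.2332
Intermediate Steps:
Q(y) = -1721 + y**2 + 963*y (Q(y) = (y**2 + 963*y) - 1721 = -1721 + y**2 + 963*y)
(971579 - 2454801)/(695683 + Q(-931)) = (971579 - 2454801)/(695683 + (-1721 + (-931)**2 + 963*(-931))) = -1483222/(695683 + (-1721 + 866761 - 896553)) = -1483222/(695683 - 31513) = -1483222/664170 = -1483222*1/664170 = -57047/25545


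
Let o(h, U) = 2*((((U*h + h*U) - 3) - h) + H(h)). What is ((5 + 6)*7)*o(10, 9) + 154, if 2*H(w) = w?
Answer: 26642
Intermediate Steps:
H(w) = w/2
o(h, U) = -6 - h + 4*U*h (o(h, U) = 2*((((U*h + h*U) - 3) - h) + h/2) = 2*((((U*h + U*h) - 3) - h) + h/2) = 2*(((2*U*h - 3) - h) + h/2) = 2*(((-3 + 2*U*h) - h) + h/2) = 2*((-3 - h + 2*U*h) + h/2) = 2*(-3 - h/2 + 2*U*h) = -6 - h + 4*U*h)
((5 + 6)*7)*o(10, 9) + 154 = ((5 + 6)*7)*(-6 - 1*10 + 4*9*10) + 154 = (11*7)*(-6 - 10 + 360) + 154 = 77*344 + 154 = 26488 + 154 = 26642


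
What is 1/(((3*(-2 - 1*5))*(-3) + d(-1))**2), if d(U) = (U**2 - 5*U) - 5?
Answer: 1/4096 ≈ 0.00024414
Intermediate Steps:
d(U) = -5 + U**2 - 5*U
1/(((3*(-2 - 1*5))*(-3) + d(-1))**2) = 1/(((3*(-2 - 1*5))*(-3) + (-5 + (-1)**2 - 5*(-1)))**2) = 1/(((3*(-2 - 5))*(-3) + (-5 + 1 + 5))**2) = 1/(((3*(-7))*(-3) + 1)**2) = 1/((-21*(-3) + 1)**2) = 1/((63 + 1)**2) = 1/(64**2) = 1/4096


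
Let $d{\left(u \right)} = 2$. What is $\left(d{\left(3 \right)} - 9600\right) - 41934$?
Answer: $-51532$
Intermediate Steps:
$\left(d{\left(3 \right)} - 9600\right) - 41934 = \left(2 - 9600\right) - 41934 = -9598 - 41934 = -51532$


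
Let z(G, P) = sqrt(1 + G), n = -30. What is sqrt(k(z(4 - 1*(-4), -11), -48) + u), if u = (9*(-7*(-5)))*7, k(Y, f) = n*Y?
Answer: 3*sqrt(235) ≈ 45.989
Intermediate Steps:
k(Y, f) = -30*Y
u = 2205 (u = (9*35)*7 = 315*7 = 2205)
sqrt(k(z(4 - 1*(-4), -11), -48) + u) = sqrt(-30*sqrt(1 + (4 - 1*(-4))) + 2205) = sqrt(-30*sqrt(1 + (4 + 4)) + 2205) = sqrt(-30*sqrt(1 + 8) + 2205) = sqrt(-30*sqrt(9) + 2205) = sqrt(-30*3 + 2205) = sqrt(-90 + 2205) = sqrt(2115) = 3*sqrt(235)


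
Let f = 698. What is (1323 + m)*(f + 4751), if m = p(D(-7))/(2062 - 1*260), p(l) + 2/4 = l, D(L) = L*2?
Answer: 25981175287/3604 ≈ 7.2090e+6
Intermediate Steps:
D(L) = 2*L
p(l) = -½ + l
m = -29/3604 (m = (-½ + 2*(-7))/(2062 - 1*260) = (-½ - 14)/(2062 - 260) = -29/2/1802 = -29/2*1/1802 = -29/3604 ≈ -0.0080466)
(1323 + m)*(f + 4751) = (1323 - 29/3604)*(698 + 4751) = (4768063/3604)*5449 = 25981175287/3604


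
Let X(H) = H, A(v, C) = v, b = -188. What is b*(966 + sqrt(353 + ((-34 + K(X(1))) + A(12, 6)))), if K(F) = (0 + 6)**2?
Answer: -181608 - 188*sqrt(367) ≈ -1.8521e+5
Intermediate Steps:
K(F) = 36 (K(F) = 6**2 = 36)
b*(966 + sqrt(353 + ((-34 + K(X(1))) + A(12, 6)))) = -188*(966 + sqrt(353 + ((-34 + 36) + 12))) = -188*(966 + sqrt(353 + (2 + 12))) = -188*(966 + sqrt(353 + 14)) = -188*(966 + sqrt(367)) = -181608 - 188*sqrt(367)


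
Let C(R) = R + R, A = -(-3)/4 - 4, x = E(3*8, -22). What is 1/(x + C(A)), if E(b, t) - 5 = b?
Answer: 2/45 ≈ 0.044444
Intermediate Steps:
E(b, t) = 5 + b
x = 29 (x = 5 + 3*8 = 5 + 24 = 29)
A = -13/4 (A = -(-3)/4 - 4 = -1*(-¾) - 4 = ¾ - 4 = -13/4 ≈ -3.2500)
C(R) = 2*R
1/(x + C(A)) = 1/(29 + 2*(-13/4)) = 1/(29 - 13/2) = 1/(45/2) = 2/45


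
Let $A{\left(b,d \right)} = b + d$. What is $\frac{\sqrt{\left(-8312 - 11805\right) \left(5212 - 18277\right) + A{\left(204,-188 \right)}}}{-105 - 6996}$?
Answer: $- \frac{\sqrt{262828621}}{7101} \approx -2.2831$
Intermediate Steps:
$\frac{\sqrt{\left(-8312 - 11805\right) \left(5212 - 18277\right) + A{\left(204,-188 \right)}}}{-105 - 6996} = \frac{\sqrt{\left(-8312 - 11805\right) \left(5212 - 18277\right) + \left(204 - 188\right)}}{-105 - 6996} = \frac{\sqrt{\left(-20117\right) \left(-13065\right) + 16}}{-105 - 6996} = \frac{\sqrt{262828605 + 16}}{-7101} = \sqrt{262828621} \left(- \frac{1}{7101}\right) = - \frac{\sqrt{262828621}}{7101}$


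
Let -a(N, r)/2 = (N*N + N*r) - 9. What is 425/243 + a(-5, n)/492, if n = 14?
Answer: 19612/9963 ≈ 1.9685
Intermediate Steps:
a(N, r) = 18 - 2*N**2 - 2*N*r (a(N, r) = -2*((N*N + N*r) - 9) = -2*((N**2 + N*r) - 9) = -2*(-9 + N**2 + N*r) = 18 - 2*N**2 - 2*N*r)
425/243 + a(-5, n)/492 = 425/243 + (18 - 2*(-5)**2 - 2*(-5)*14)/492 = 425*(1/243) + (18 - 2*25 + 140)*(1/492) = 425/243 + (18 - 50 + 140)*(1/492) = 425/243 + 108*(1/492) = 425/243 + 9/41 = 19612/9963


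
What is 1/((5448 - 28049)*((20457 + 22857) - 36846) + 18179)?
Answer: -1/146165089 ≈ -6.8416e-9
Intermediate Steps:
1/((5448 - 28049)*((20457 + 22857) - 36846) + 18179) = 1/(-22601*(43314 - 36846) + 18179) = 1/(-22601*6468 + 18179) = 1/(-146183268 + 18179) = 1/(-146165089) = -1/146165089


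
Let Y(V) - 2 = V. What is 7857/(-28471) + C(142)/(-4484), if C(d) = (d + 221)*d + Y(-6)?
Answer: -751341535/63831982 ≈ -11.771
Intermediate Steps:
Y(V) = 2 + V
C(d) = -4 + d*(221 + d) (C(d) = (d + 221)*d + (2 - 6) = (221 + d)*d - 4 = d*(221 + d) - 4 = -4 + d*(221 + d))
7857/(-28471) + C(142)/(-4484) = 7857/(-28471) + (-4 + 142**2 + 221*142)/(-4484) = 7857*(-1/28471) + (-4 + 20164 + 31382)*(-1/4484) = -7857/28471 + 51542*(-1/4484) = -7857/28471 - 25771/2242 = -751341535/63831982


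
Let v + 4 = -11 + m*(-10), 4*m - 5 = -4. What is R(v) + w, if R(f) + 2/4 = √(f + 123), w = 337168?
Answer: 674335/2 + √422/2 ≈ 3.3718e+5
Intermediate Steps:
m = ¼ (m = 5/4 + (¼)*(-4) = 5/4 - 1 = ¼ ≈ 0.25000)
v = -35/2 (v = -4 + (-11 + (¼)*(-10)) = -4 + (-11 - 5/2) = -4 - 27/2 = -35/2 ≈ -17.500)
R(f) = -½ + √(123 + f) (R(f) = -½ + √(f + 123) = -½ + √(123 + f))
R(v) + w = (-½ + √(123 - 35/2)) + 337168 = (-½ + √(211/2)) + 337168 = (-½ + √422/2) + 337168 = 674335/2 + √422/2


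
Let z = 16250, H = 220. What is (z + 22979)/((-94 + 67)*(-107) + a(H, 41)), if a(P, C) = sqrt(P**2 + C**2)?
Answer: 113332581/8296240 - 39229*sqrt(50081)/8296240 ≈ 12.603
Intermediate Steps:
a(P, C) = sqrt(C**2 + P**2)
(z + 22979)/((-94 + 67)*(-107) + a(H, 41)) = (16250 + 22979)/((-94 + 67)*(-107) + sqrt(41**2 + 220**2)) = 39229/(-27*(-107) + sqrt(1681 + 48400)) = 39229/(2889 + sqrt(50081))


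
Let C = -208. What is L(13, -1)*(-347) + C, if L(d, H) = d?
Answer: -4719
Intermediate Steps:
L(13, -1)*(-347) + C = 13*(-347) - 208 = -4511 - 208 = -4719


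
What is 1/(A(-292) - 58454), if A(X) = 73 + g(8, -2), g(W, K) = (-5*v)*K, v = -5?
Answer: -1/58431 ≈ -1.7114e-5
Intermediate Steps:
g(W, K) = 25*K (g(W, K) = (-5*(-5))*K = 25*K)
A(X) = 23 (A(X) = 73 + 25*(-2) = 73 - 50 = 23)
1/(A(-292) - 58454) = 1/(23 - 58454) = 1/(-58431) = -1/58431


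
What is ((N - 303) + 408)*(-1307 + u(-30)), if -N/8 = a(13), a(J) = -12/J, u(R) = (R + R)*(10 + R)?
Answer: -156327/13 ≈ -12025.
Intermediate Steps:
u(R) = 2*R*(10 + R) (u(R) = (2*R)*(10 + R) = 2*R*(10 + R))
N = 96/13 (N = -(-96)/13 = -8*(-12/13) = 96/13 ≈ 7.3846)
((N - 303) + 408)*(-1307 + u(-30)) = ((96/13 - 303) + 408)*(-1307 + 2*(-30)*(10 - 30)) = (-3843/13 + 408)*(-1307 + 2*(-30)*(-20)) = 1461*(-1307 + 1200)/13 = (1461/13)*(-107) = -156327/13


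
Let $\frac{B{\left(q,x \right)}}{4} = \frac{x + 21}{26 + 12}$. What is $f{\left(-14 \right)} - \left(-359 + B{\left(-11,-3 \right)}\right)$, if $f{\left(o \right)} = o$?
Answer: $\frac{6519}{19} \approx 343.11$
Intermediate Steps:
$B{\left(q,x \right)} = \frac{42}{19} + \frac{2 x}{19}$ ($B{\left(q,x \right)} = 4 \frac{x + 21}{26 + 12} = 4 \frac{21 + x}{38} = 4 \left(21 + x\right) \frac{1}{38} = 4 \left(\frac{21}{38} + \frac{x}{38}\right) = \frac{42}{19} + \frac{2 x}{19}$)
$f{\left(-14 \right)} - \left(-359 + B{\left(-11,-3 \right)}\right) = -14 + \left(359 - \left(\frac{42}{19} + \frac{2}{19} \left(-3\right)\right)\right) = -14 + \left(359 - \left(\frac{42}{19} - \frac{6}{19}\right)\right) = -14 + \left(359 - \frac{36}{19}\right) = -14 + \frac{6785}{19} = \frac{6519}{19}$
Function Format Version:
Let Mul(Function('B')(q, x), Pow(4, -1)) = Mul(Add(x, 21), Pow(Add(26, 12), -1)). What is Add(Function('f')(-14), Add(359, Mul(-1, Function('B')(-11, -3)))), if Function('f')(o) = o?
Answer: Rational(6519, 19) ≈ 343.11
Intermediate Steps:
Function('B')(q, x) = Add(Rational(42, 19), Mul(Rational(2, 19), x)) (Function('B')(q, x) = Mul(4, Mul(Add(x, 21), Pow(Add(26, 12), -1))) = Mul(4, Mul(Add(21, x), Pow(38, -1))) = Mul(4, Mul(Add(21, x), Rational(1, 38))) = Mul(4, Add(Rational(21, 38), Mul(Rational(1, 38), x))) = Add(Rational(42, 19), Mul(Rational(2, 19), x)))
Add(Function('f')(-14), Add(359, Mul(-1, Function('B')(-11, -3)))) = Add(-14, Add(359, Mul(-1, Add(Rational(42, 19), Mul(Rational(2, 19), -3))))) = Add(-14, Add(359, Mul(-1, Add(Rational(42, 19), Rational(-6, 19))))) = Add(-14, Add(359, Mul(-1, Rational(36, 19)))) = Add(-14, Add(359, Rational(-36, 19))) = Add(-14, Rational(6785, 19)) = Rational(6519, 19)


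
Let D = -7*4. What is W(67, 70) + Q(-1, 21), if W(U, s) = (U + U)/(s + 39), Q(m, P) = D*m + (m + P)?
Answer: 5366/109 ≈ 49.229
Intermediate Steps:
D = -28
Q(m, P) = P - 27*m (Q(m, P) = -28*m + (m + P) = -28*m + (P + m) = P - 27*m)
W(U, s) = 2*U/(39 + s) (W(U, s) = (2*U)/(39 + s) = 2*U/(39 + s))
W(67, 70) + Q(-1, 21) = 2*67/(39 + 70) + (21 - 27*(-1)) = 2*67/109 + (21 + 27) = 2*67*(1/109) + 48 = 134/109 + 48 = 5366/109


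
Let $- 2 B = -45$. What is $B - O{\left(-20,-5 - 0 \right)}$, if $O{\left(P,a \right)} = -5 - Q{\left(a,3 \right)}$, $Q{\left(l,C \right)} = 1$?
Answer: $\frac{57}{2} \approx 28.5$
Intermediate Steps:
$B = \frac{45}{2}$ ($B = \left(- \frac{1}{2}\right) \left(-45\right) = \frac{45}{2} \approx 22.5$)
$O{\left(P,a \right)} = -6$ ($O{\left(P,a \right)} = -5 - 1 = -6$)
$B - O{\left(-20,-5 - 0 \right)} = \frac{45}{2} - -6 = \frac{45}{2} + 6 = \frac{57}{2}$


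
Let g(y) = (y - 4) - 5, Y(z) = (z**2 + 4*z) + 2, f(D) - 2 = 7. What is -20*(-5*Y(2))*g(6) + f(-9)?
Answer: -4191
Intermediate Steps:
f(D) = 9 (f(D) = 2 + 7 = 9)
Y(z) = 2 + z**2 + 4*z
g(y) = -9 + y (g(y) = (-4 + y) - 5 = -9 + y)
-20*(-5*Y(2))*g(6) + f(-9) = -20*(-5*(2 + 2**2 + 4*2))*(-9 + 6) + 9 = -20*(-5*(2 + 4 + 8))*(-3) + 9 = -20*(-5*14)*(-3) + 9 = -(-1400)*(-3) + 9 = -20*210 + 9 = -4200 + 9 = -4191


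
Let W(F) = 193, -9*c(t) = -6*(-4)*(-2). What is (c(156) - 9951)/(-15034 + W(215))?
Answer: 29837/44523 ≈ 0.67015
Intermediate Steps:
c(t) = 16/3 (c(t) = -(-6*(-4))*(-2)/9 = -8*(-2)/3 = -⅑*(-48) = 16/3)
(c(156) - 9951)/(-15034 + W(215)) = (16/3 - 9951)/(-15034 + 193) = -29837/3/(-14841) = -29837/3*(-1/14841) = 29837/44523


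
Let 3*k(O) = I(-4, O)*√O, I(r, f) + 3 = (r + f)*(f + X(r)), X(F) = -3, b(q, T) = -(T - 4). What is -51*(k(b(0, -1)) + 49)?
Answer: -2499 + 17*√5 ≈ -2461.0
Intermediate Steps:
b(q, T) = 4 - T (b(q, T) = -(-4 + T) = 4 - T)
I(r, f) = -3 + (-3 + f)*(f + r) (I(r, f) = -3 + (r + f)*(f - 3) = -3 + (f + r)*(-3 + f) = -3 + (-3 + f)*(f + r))
k(O) = √O*(9 + O² - 7*O)/3 (k(O) = ((-3 + O² - 3*O - 3*(-4) + O*(-4))*√O)/3 = ((-3 + O² - 3*O + 12 - 4*O)*√O)/3 = ((9 + O² - 7*O)*√O)/3 = (√O*(9 + O² - 7*O))/3 = √O*(9 + O² - 7*O)/3)
-51*(k(b(0, -1)) + 49) = -51*(√(4 - 1*(-1))*(9 + (4 - 1*(-1))² - 7*(4 - 1*(-1)))/3 + 49) = -51*(√(4 + 1)*(9 + (4 + 1)² - 7*(4 + 1))/3 + 49) = -51*(√5*(9 + 5² - 7*5)/3 + 49) = -51*(√5*(9 + 25 - 35)/3 + 49) = -51*((⅓)*√5*(-1) + 49) = -51*(-√5/3 + 49) = -51*(49 - √5/3) = -2499 + 17*√5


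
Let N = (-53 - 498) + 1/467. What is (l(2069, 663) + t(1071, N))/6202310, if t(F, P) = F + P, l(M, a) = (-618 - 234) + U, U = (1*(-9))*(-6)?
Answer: -25965/579295754 ≈ -4.4822e-5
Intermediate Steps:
U = 54 (U = -9*(-6) = 54)
N = -257316/467 (N = -551 + 1/467 = -257316/467 ≈ -551.00)
l(M, a) = -798 (l(M, a) = (-618 - 234) + 54 = -852 + 54 = -798)
(l(2069, 663) + t(1071, N))/6202310 = (-798 + (1071 - 257316/467))/6202310 = (-798 + 242841/467)*(1/6202310) = -129825/467*1/6202310 = -25965/579295754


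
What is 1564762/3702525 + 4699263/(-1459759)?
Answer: -15114963326717/5404794191475 ≈ -2.7966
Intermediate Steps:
1564762/3702525 + 4699263/(-1459759) = 1564762*(1/3702525) + 4699263*(-1/1459759) = 1564762/3702525 - 4699263/1459759 = -15114963326717/5404794191475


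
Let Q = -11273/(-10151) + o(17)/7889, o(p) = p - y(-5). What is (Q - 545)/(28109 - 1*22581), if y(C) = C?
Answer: -10888779809/110672272298 ≈ -0.098388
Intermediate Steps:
o(p) = 5 + p (o(p) = p - 1*(-5) = p + 5 = 5 + p)
Q = 89156019/80081239 (Q = -11273/(-10151) + (5 + 17)/7889 = -11273*(-1/10151) + 22*(1/7889) = 11273/10151 + 22/7889 = 89156019/80081239 ≈ 1.1133)
(Q - 545)/(28109 - 1*22581) = (89156019/80081239 - 545)/(28109 - 1*22581) = -43555119236/(80081239*(28109 - 22581)) = -43555119236/80081239/5528 = -43555119236/80081239*1/5528 = -10888779809/110672272298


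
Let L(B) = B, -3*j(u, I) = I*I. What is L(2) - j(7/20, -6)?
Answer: 14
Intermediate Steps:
j(u, I) = -I²/3 (j(u, I) = -I*I/3 = -I²/3)
L(2) - j(7/20, -6) = 2 - (-1)*(-6)²/3 = 2 - (-1)*36/3 = 2 - 1*(-12) = 2 + 12 = 14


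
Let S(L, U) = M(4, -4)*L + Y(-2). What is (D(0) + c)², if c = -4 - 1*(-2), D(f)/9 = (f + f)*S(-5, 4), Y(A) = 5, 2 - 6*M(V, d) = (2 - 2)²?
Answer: 4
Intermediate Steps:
M(V, d) = ⅓ (M(V, d) = ⅓ - (2 - 2)²/6 = ⅓ - ⅙*0² = ⅓ - ⅙*0 = ⅓ + 0 = ⅓)
S(L, U) = 5 + L/3 (S(L, U) = L/3 + 5 = 5 + L/3)
D(f) = 60*f (D(f) = 9*((f + f)*(5 + (⅓)*(-5))) = 9*((2*f)*(5 - 5/3)) = 9*((2*f)*(10/3)) = 9*(20*f/3) = 60*f)
c = -2 (c = -4 + 2 = -2)
(D(0) + c)² = (60*0 - 2)² = (0 - 2)² = (-2)² = 4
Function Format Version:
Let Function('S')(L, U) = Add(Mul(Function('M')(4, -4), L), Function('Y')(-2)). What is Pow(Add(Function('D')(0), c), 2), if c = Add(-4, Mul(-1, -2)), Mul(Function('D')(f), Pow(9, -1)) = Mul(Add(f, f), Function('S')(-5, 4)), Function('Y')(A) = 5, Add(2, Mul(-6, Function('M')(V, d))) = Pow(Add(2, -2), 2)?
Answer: 4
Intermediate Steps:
Function('M')(V, d) = Rational(1, 3) (Function('M')(V, d) = Add(Rational(1, 3), Mul(Rational(-1, 6), Pow(Add(2, -2), 2))) = Add(Rational(1, 3), Mul(Rational(-1, 6), Pow(0, 2))) = Add(Rational(1, 3), Mul(Rational(-1, 6), 0)) = Add(Rational(1, 3), 0) = Rational(1, 3))
Function('S')(L, U) = Add(5, Mul(Rational(1, 3), L)) (Function('S')(L, U) = Add(Mul(Rational(1, 3), L), 5) = Add(5, Mul(Rational(1, 3), L)))
Function('D')(f) = Mul(60, f) (Function('D')(f) = Mul(9, Mul(Add(f, f), Add(5, Mul(Rational(1, 3), -5)))) = Mul(9, Mul(Mul(2, f), Add(5, Rational(-5, 3)))) = Mul(9, Mul(Mul(2, f), Rational(10, 3))) = Mul(9, Mul(Rational(20, 3), f)) = Mul(60, f))
c = -2 (c = Add(-4, 2) = -2)
Pow(Add(Function('D')(0), c), 2) = Pow(Add(Mul(60, 0), -2), 2) = Pow(Add(0, -2), 2) = Pow(-2, 2) = 4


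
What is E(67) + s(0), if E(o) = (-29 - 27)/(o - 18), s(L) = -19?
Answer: -141/7 ≈ -20.143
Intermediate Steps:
E(o) = -56/(-18 + o)
E(67) + s(0) = -56/(-18 + 67) - 19 = -56/49 - 19 = -56*1/49 - 19 = -8/7 - 19 = -141/7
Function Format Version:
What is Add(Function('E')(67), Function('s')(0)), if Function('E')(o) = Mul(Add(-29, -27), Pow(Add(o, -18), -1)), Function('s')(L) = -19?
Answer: Rational(-141, 7) ≈ -20.143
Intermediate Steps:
Function('E')(o) = Mul(-56, Pow(Add(-18, o), -1))
Add(Function('E')(67), Function('s')(0)) = Add(Mul(-56, Pow(Add(-18, 67), -1)), -19) = Add(Mul(-56, Pow(49, -1)), -19) = Add(Mul(-56, Rational(1, 49)), -19) = Add(Rational(-8, 7), -19) = Rational(-141, 7)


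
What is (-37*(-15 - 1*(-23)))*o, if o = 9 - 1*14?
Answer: 1480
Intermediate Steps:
o = -5 (o = 9 - 14 = -5)
(-37*(-15 - 1*(-23)))*o = -37*(-15 - 1*(-23))*(-5) = -37*(-15 + 23)*(-5) = -37*8*(-5) = -296*(-5) = 1480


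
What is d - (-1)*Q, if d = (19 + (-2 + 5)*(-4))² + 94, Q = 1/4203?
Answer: 601030/4203 ≈ 143.00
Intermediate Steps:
Q = 1/4203 ≈ 0.00023793
d = 143 (d = (19 + 3*(-4))² + 94 = (19 - 12)² + 94 = 7² + 94 = 49 + 94 = 143)
d - (-1)*Q = 143 - (-1)/4203 = 143 - 1*(-1/4203) = 143 + 1/4203 = 601030/4203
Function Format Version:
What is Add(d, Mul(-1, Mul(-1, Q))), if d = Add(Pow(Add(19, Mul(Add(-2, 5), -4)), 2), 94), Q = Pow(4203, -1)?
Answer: Rational(601030, 4203) ≈ 143.00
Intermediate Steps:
Q = Rational(1, 4203) ≈ 0.00023793
d = 143 (d = Add(Pow(Add(19, Mul(3, -4)), 2), 94) = Add(Pow(Add(19, -12), 2), 94) = Add(Pow(7, 2), 94) = Add(49, 94) = 143)
Add(d, Mul(-1, Mul(-1, Q))) = Add(143, Mul(-1, Mul(-1, Rational(1, 4203)))) = Add(143, Mul(-1, Rational(-1, 4203))) = Add(143, Rational(1, 4203)) = Rational(601030, 4203)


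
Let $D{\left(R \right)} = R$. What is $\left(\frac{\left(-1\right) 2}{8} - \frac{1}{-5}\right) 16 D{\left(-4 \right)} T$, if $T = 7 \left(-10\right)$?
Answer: $-224$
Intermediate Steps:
$T = -70$
$\left(\frac{\left(-1\right) 2}{8} - \frac{1}{-5}\right) 16 D{\left(-4 \right)} T = \left(\frac{\left(-1\right) 2}{8} - \frac{1}{-5}\right) 16 \left(-4\right) \left(-70\right) = \left(\left(-2\right) \frac{1}{8} - - \frac{1}{5}\right) 16 \left(-4\right) \left(-70\right) = \left(- \frac{1}{4} + \frac{1}{5}\right) 16 \left(-4\right) \left(-70\right) = \left(- \frac{1}{20}\right) 16 \left(-4\right) \left(-70\right) = \left(- \frac{4}{5}\right) \left(-4\right) \left(-70\right) = \frac{16}{5} \left(-70\right) = -224$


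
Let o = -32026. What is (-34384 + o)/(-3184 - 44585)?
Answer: 66410/47769 ≈ 1.3902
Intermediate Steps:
(-34384 + o)/(-3184 - 44585) = (-34384 - 32026)/(-3184 - 44585) = -66410/(-47769) = -66410*(-1/47769) = 66410/47769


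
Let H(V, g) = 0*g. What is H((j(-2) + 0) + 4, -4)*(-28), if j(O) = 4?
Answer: 0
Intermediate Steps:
H(V, g) = 0
H((j(-2) + 0) + 4, -4)*(-28) = 0*(-28) = 0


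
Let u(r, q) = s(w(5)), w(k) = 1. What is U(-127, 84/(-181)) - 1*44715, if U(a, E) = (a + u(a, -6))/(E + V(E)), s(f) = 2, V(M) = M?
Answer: -7489495/168 ≈ -44580.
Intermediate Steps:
u(r, q) = 2
U(a, E) = (2 + a)/(2*E) (U(a, E) = (a + 2)/(E + E) = (2 + a)/((2*E)) = (2 + a)*(1/(2*E)) = (2 + a)/(2*E))
U(-127, 84/(-181)) - 1*44715 = (2 - 127)/(2*((84/(-181)))) - 1*44715 = (½)*(-125)/(84*(-1/181)) - 44715 = (½)*(-125)/(-84/181) - 44715 = (½)*(-181/84)*(-125) - 44715 = 22625/168 - 44715 = -7489495/168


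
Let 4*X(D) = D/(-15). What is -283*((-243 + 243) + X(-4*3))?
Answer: -283/5 ≈ -56.600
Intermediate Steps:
X(D) = -D/60 (X(D) = (D/(-15))/4 = (D*(-1/15))/4 = (-D/15)/4 = -D/60)
-283*((-243 + 243) + X(-4*3)) = -283*((-243 + 243) - (-1)*3/15) = -283*(0 - 1/60*(-12)) = -283*(0 + ⅕) = -283*⅕ = -283/5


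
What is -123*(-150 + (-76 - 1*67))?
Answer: 36039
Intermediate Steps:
-123*(-150 + (-76 - 1*67)) = -123*(-150 + (-76 - 67)) = -123*(-150 - 143) = -123*(-293) = 36039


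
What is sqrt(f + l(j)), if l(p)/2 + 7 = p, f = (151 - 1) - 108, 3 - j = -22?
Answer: sqrt(78) ≈ 8.8318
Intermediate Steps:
j = 25 (j = 3 - 1*(-22) = 3 + 22 = 25)
f = 42 (f = 150 - 108 = 42)
l(p) = -14 + 2*p
sqrt(f + l(j)) = sqrt(42 + (-14 + 2*25)) = sqrt(42 + (-14 + 50)) = sqrt(42 + 36) = sqrt(78)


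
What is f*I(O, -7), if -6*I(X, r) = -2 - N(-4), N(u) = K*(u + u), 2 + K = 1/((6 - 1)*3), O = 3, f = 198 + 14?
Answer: 27772/45 ≈ 617.16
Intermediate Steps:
f = 212
K = -29/15 (K = -2 + 1/((6 - 1)*3) = -2 + 1/(5*3) = -2 + 1/15 = -29/15 ≈ -1.9333)
N(u) = -58*u/15 (N(u) = -29*(u + u)/15 = -58*u/15)
I(X, r) = 131/45 (I(X, r) = -(-2 - (-58)*(-4)/15)/6 = -(-2 - 1*232/15)/6 = -(-2 - 232/15)/6 = -⅙*(-262/15) = 131/45)
f*I(O, -7) = 212*(131/45) = 27772/45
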